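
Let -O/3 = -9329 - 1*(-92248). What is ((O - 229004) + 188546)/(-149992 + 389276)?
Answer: -289215/239284 ≈ -1.2087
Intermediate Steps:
O = -248757 (O = -3*(-9329 - 1*(-92248)) = -3*(-9329 + 92248) = -3*82919 = -248757)
((O - 229004) + 188546)/(-149992 + 389276) = ((-248757 - 229004) + 188546)/(-149992 + 389276) = (-477761 + 188546)/239284 = -289215*1/239284 = -289215/239284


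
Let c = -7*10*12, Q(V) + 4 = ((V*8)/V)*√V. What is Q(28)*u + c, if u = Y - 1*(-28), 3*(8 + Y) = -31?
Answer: -2636/3 + 464*√7/3 ≈ -469.46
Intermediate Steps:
Y = -55/3 (Y = -8 + (⅓)*(-31) = -8 - 31/3 = -55/3 ≈ -18.333)
Q(V) = -4 + 8*√V (Q(V) = -4 + ((V*8)/V)*√V = -4 + ((8*V)/V)*√V = -4 + 8*√V)
c = -840 (c = -70*12 = -840)
u = 29/3 (u = -55/3 - 1*(-28) = -55/3 + 28 = 29/3 ≈ 9.6667)
Q(28)*u + c = (-4 + 8*√28)*(29/3) - 840 = (-4 + 8*(2*√7))*(29/3) - 840 = (-4 + 16*√7)*(29/3) - 840 = (-116/3 + 464*√7/3) - 840 = -2636/3 + 464*√7/3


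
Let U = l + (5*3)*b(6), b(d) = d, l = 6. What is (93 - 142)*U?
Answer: -4704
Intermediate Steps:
U = 96 (U = 6 + (5*3)*6 = 6 + 15*6 = 6 + 90 = 96)
(93 - 142)*U = (93 - 142)*96 = -49*96 = -4704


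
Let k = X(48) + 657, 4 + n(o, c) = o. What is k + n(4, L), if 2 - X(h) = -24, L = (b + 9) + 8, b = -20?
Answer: 683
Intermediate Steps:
L = -3 (L = (-20 + 9) + 8 = -11 + 8 = -3)
n(o, c) = -4 + o
X(h) = 26 (X(h) = 2 - 1*(-24) = 2 + 24 = 26)
k = 683 (k = 26 + 657 = 683)
k + n(4, L) = 683 + (-4 + 4) = 683 + 0 = 683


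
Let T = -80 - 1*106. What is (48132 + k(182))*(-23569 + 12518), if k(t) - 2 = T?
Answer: -529873348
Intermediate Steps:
T = -186 (T = -80 - 106 = -186)
k(t) = -184 (k(t) = 2 - 186 = -184)
(48132 + k(182))*(-23569 + 12518) = (48132 - 184)*(-23569 + 12518) = 47948*(-11051) = -529873348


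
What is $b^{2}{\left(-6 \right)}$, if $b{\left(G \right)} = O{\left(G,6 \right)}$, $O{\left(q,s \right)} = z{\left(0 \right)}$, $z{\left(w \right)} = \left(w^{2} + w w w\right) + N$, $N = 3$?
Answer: $9$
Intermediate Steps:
$z{\left(w \right)} = 3 + w^{2} + w^{3}$ ($z{\left(w \right)} = \left(w^{2} + w w w\right) + 3 = \left(w^{2} + w^{2} w\right) + 3 = \left(w^{2} + w^{3}\right) + 3 = 3 + w^{2} + w^{3}$)
$O{\left(q,s \right)} = 3$ ($O{\left(q,s \right)} = 3 + 0^{2} + 0^{3} = 3 + 0 + 0 = 3$)
$b{\left(G \right)} = 3$
$b^{2}{\left(-6 \right)} = 3^{2} = 9$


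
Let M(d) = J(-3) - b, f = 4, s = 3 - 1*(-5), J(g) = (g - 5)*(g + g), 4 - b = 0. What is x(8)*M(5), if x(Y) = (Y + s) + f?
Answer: 880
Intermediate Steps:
b = 4 (b = 4 - 1*0 = 4 + 0 = 4)
J(g) = 2*g*(-5 + g) (J(g) = (-5 + g)*(2*g) = 2*g*(-5 + g))
s = 8 (s = 3 + 5 = 8)
M(d) = 44 (M(d) = 2*(-3)*(-5 - 3) - 1*4 = 2*(-3)*(-8) - 4 = 48 - 4 = 44)
x(Y) = 12 + Y (x(Y) = (Y + 8) + 4 = (8 + Y) + 4 = 12 + Y)
x(8)*M(5) = (12 + 8)*44 = 20*44 = 880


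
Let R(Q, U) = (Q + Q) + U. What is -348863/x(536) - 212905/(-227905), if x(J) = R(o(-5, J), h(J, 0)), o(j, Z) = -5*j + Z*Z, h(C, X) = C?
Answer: 8590130015/26217188418 ≈ 0.32765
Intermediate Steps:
o(j, Z) = Z² - 5*j (o(j, Z) = -5*j + Z² = Z² - 5*j)
R(Q, U) = U + 2*Q (R(Q, U) = 2*Q + U = U + 2*Q)
x(J) = 50 + J + 2*J² (x(J) = J + 2*(J² - 5*(-5)) = J + 2*(J² + 25) = J + 2*(25 + J²) = J + (50 + 2*J²) = 50 + J + 2*J²)
-348863/x(536) - 212905/(-227905) = -348863/(50 + 536 + 2*536²) - 212905/(-227905) = -348863/(50 + 536 + 2*287296) - 212905*(-1/227905) = -348863/(50 + 536 + 574592) + 42581/45581 = -348863/575178 + 42581/45581 = 8590130015/26217188418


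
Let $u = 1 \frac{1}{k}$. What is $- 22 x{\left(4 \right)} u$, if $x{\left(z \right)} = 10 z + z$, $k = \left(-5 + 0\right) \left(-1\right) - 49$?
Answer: $22$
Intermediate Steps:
$k = -44$ ($k = \left(-5\right) \left(-1\right) - 49 = 5 - 49 = -44$)
$x{\left(z \right)} = 11 z$
$u = - \frac{1}{44}$ ($u = 1 \frac{1}{-44} = 1 \left(- \frac{1}{44}\right) = - \frac{1}{44} \approx -0.022727$)
$- 22 x{\left(4 \right)} u = - 22 \cdot 11 \cdot 4 \left(- \frac{1}{44}\right) = \left(-22\right) 44 \left(- \frac{1}{44}\right) = \left(-968\right) \left(- \frac{1}{44}\right) = 22$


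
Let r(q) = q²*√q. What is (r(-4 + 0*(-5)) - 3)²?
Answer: (3 - 32*I)² ≈ -1015.0 - 192.0*I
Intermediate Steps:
r(q) = q^(5/2)
(r(-4 + 0*(-5)) - 3)² = ((-4 + 0*(-5))^(5/2) - 3)² = ((-4 + 0)^(5/2) - 3)² = ((-4)^(5/2) - 3)² = (32*I - 3)² = (-3 + 32*I)²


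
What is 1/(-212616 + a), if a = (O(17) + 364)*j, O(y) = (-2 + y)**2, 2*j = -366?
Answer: -1/320403 ≈ -3.1211e-6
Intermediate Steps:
j = -183 (j = (1/2)*(-366) = -183)
a = -107787 (a = ((-2 + 17)**2 + 364)*(-183) = (15**2 + 364)*(-183) = (225 + 364)*(-183) = 589*(-183) = -107787)
1/(-212616 + a) = 1/(-212616 - 107787) = 1/(-320403) = -1/320403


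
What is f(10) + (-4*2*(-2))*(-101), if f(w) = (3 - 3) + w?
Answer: -1606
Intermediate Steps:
f(w) = w (f(w) = 0 + w = w)
f(10) + (-4*2*(-2))*(-101) = 10 + (-4*2*(-2))*(-101) = 10 - 8*(-2)*(-101) = 10 + 16*(-101) = 10 - 1616 = -1606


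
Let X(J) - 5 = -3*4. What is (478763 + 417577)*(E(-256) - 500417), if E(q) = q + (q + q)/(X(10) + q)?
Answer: -118026902357580/263 ≈ -4.4877e+11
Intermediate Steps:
X(J) = -7 (X(J) = 5 - 3*4 = 5 - 12 = -7)
E(q) = q + 2*q/(-7 + q) (E(q) = q + (q + q)/(-7 + q) = q + (2*q)/(-7 + q) = q + 2*q/(-7 + q))
(478763 + 417577)*(E(-256) - 500417) = (478763 + 417577)*(-256*(-5 - 256)/(-7 - 256) - 500417) = 896340*(-256*(-261)/(-263) - 500417) = 896340*(-256*(-1/263)*(-261) - 500417) = 896340*(-66816/263 - 500417) = 896340*(-131676487/263) = -118026902357580/263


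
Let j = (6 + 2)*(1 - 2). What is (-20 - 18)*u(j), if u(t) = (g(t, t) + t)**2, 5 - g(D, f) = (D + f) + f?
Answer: -16758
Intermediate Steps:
j = -8 (j = 8*(-1) = -8)
g(D, f) = 5 - D - 2*f (g(D, f) = 5 - ((D + f) + f) = 5 - (D + 2*f) = 5 + (-D - 2*f) = 5 - D - 2*f)
u(t) = (5 - 2*t)**2 (u(t) = ((5 - t - 2*t) + t)**2 = ((5 - 3*t) + t)**2 = (5 - 2*t)**2)
(-20 - 18)*u(j) = (-20 - 18)*(-5 + 2*(-8))**2 = -38*(-5 - 16)**2 = -38*(-21)**2 = -38*441 = -16758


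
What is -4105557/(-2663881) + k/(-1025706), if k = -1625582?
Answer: 388247793272/124198123863 ≈ 3.1260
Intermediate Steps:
-4105557/(-2663881) + k/(-1025706) = -4105557/(-2663881) - 1625582/(-1025706) = -4105557*(-1/2663881) - 1625582*(-1/1025706) = 4105557/2663881 + 812791/512853 = 388247793272/124198123863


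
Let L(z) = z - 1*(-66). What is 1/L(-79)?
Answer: -1/13 ≈ -0.076923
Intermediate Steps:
L(z) = 66 + z (L(z) = z + 66 = 66 + z)
1/L(-79) = 1/(66 - 79) = 1/(-13) = -1/13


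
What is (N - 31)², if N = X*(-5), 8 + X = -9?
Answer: 2916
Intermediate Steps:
X = -17 (X = -8 - 9 = -17)
N = 85 (N = -17*(-5) = 85)
(N - 31)² = (85 - 31)² = 54² = 2916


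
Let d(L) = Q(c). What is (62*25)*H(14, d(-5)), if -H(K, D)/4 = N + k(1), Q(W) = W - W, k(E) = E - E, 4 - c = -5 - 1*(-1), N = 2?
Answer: -12400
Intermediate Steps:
c = 8 (c = 4 - (-5 - 1*(-1)) = 4 - (-5 + 1) = 4 - 1*(-4) = 4 + 4 = 8)
k(E) = 0
Q(W) = 0
d(L) = 0
H(K, D) = -8 (H(K, D) = -4*(2 + 0) = -4*2 = -8)
(62*25)*H(14, d(-5)) = (62*25)*(-8) = 1550*(-8) = -12400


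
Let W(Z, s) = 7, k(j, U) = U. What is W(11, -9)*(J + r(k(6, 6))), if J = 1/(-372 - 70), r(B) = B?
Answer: 18557/442 ≈ 41.984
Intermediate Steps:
J = -1/442 (J = 1/(-442) = -1/442 ≈ -0.0022624)
W(11, -9)*(J + r(k(6, 6))) = 7*(-1/442 + 6) = 7*(2651/442) = 18557/442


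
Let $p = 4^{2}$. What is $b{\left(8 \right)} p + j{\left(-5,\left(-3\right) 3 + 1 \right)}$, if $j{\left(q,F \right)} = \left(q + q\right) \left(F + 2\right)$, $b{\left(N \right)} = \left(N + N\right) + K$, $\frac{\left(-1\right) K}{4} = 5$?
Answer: $-4$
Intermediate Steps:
$K = -20$ ($K = \left(-4\right) 5 = -20$)
$b{\left(N \right)} = -20 + 2 N$ ($b{\left(N \right)} = \left(N + N\right) - 20 = 2 N - 20 = -20 + 2 N$)
$j{\left(q,F \right)} = 2 q \left(2 + F\right)$
$p = 16$
$b{\left(8 \right)} p + j{\left(-5,\left(-3\right) 3 + 1 \right)} = \left(-20 + 2 \cdot 8\right) 16 + 2 \left(-5\right) \left(2 + \left(\left(-3\right) 3 + 1\right)\right) = \left(-20 + 16\right) 16 + 2 \left(-5\right) \left(2 + \left(-9 + 1\right)\right) = \left(-4\right) 16 + 2 \left(-5\right) \left(2 - 8\right) = -64 + 2 \left(-5\right) \left(-6\right) = -64 + 60 = -4$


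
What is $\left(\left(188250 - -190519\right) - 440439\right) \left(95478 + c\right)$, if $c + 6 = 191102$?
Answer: $-17673018580$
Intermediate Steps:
$c = 191096$ ($c = -6 + 191102 = 191096$)
$\left(\left(188250 - -190519\right) - 440439\right) \left(95478 + c\right) = \left(\left(188250 - -190519\right) - 440439\right) \left(95478 + 191096\right) = \left(\left(188250 + 190519\right) - 440439\right) 286574 = \left(378769 - 440439\right) 286574 = \left(-61670\right) 286574 = -17673018580$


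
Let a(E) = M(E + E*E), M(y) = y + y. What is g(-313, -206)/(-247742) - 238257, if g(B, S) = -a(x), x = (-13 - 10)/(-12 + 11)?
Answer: -29513132295/123871 ≈ -2.3826e+5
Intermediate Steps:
x = 23 (x = -23/(-1) = -23*(-1) = 23)
M(y) = 2*y
a(E) = 2*E + 2*E² (a(E) = 2*(E + E*E) = 2*(E + E²) = 2*E + 2*E²)
g(B, S) = -1104 (g(B, S) = -2*23*(1 + 23) = -2*23*24 = -1*1104 = -1104)
g(-313, -206)/(-247742) - 238257 = -1104/(-247742) - 238257 = -1104*(-1/247742) - 238257 = 552/123871 - 238257 = -29513132295/123871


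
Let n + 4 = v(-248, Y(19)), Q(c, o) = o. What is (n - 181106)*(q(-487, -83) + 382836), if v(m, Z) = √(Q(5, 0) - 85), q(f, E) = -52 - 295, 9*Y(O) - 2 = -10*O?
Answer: -69272582790 + 382489*I*√85 ≈ -6.9273e+10 + 3.5264e+6*I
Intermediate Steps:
Y(O) = 2/9 - 10*O/9 (Y(O) = 2/9 + (-10*O)/9 = 2/9 - 10*O/9)
q(f, E) = -347
v(m, Z) = I*√85 (v(m, Z) = √(0 - 85) = √(-85) = I*√85)
n = -4 + I*√85 ≈ -4.0 + 9.2195*I
(n - 181106)*(q(-487, -83) + 382836) = ((-4 + I*√85) - 181106)*(-347 + 382836) = (-181110 + I*√85)*382489 = -69272582790 + 382489*I*√85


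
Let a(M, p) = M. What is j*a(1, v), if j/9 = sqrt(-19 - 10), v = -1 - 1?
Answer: 9*I*sqrt(29) ≈ 48.466*I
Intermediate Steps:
v = -2
j = 9*I*sqrt(29) (j = 9*sqrt(-19 - 10) = 9*sqrt(-29) = 9*(I*sqrt(29)) = 9*I*sqrt(29) ≈ 48.466*I)
j*a(1, v) = (9*I*sqrt(29))*1 = 9*I*sqrt(29)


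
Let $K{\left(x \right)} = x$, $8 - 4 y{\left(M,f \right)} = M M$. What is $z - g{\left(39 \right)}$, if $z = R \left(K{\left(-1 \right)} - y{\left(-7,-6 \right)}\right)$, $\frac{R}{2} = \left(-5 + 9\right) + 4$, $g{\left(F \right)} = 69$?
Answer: $79$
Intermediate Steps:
$y{\left(M,f \right)} = 2 - \frac{M^{2}}{4}$ ($y{\left(M,f \right)} = 2 - \frac{M M}{4} = 2 - \frac{M^{2}}{4}$)
$R = 16$ ($R = 2 \left(\left(-5 + 9\right) + 4\right) = 2 \left(4 + 4\right) = 2 \cdot 8 = 16$)
$z = 148$ ($z = 16 \left(-1 - \left(2 - \frac{\left(-7\right)^{2}}{4}\right)\right) = 16 \left(-1 - \left(2 - \frac{49}{4}\right)\right) = 16 \left(-1 - - \frac{41}{4}\right) = 16 \left(-1 + \frac{41}{4}\right) = 16 \cdot \frac{37}{4} = 148$)
$z - g{\left(39 \right)} = 148 - 69 = 79$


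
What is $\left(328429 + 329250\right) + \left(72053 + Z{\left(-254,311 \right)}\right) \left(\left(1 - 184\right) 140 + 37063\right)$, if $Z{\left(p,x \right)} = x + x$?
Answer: $832277704$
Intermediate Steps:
$Z{\left(p,x \right)} = 2 x$
$\left(328429 + 329250\right) + \left(72053 + Z{\left(-254,311 \right)}\right) \left(\left(1 - 184\right) 140 + 37063\right) = \left(328429 + 329250\right) + \left(72053 + 2 \cdot 311\right) \left(\left(1 - 184\right) 140 + 37063\right) = 657679 + \left(72053 + 622\right) \left(\left(-183\right) 140 + 37063\right) = 657679 + 72675 \left(-25620 + 37063\right) = 657679 + 72675 \cdot 11443 = 657679 + 831620025 = 832277704$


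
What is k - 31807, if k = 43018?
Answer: 11211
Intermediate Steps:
k - 31807 = 43018 - 31807 = 11211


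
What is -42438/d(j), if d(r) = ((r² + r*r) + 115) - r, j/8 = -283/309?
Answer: -368365698/1993753 ≈ -184.76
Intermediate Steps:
j = -2264/309 (j = 8*(-283/309) = -2264/309 ≈ -7.3269)
d(r) = 115 - r + 2*r² (d(r) = ((r² + r²) + 115) - r = (2*r² + 115) - r = (115 + 2*r²) - r = 115 - r + 2*r²)
-42438/d(j) = -42438/(115 - 1*(-2264/309) + 2*(-2264/309)²) = -42438/(115 + 2264/309 + 2*(5125696/95481)) = -42438/(115 + 2264/309 + 10251392/95481) = -42438/21931283/95481 = -42438*95481/21931283 = -368365698/1993753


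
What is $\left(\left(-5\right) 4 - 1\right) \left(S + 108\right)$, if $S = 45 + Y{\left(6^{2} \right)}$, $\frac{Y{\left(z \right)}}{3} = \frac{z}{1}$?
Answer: $-5481$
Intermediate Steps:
$Y{\left(z \right)} = 3 z$ ($Y{\left(z \right)} = 3 \frac{z}{1} = 3 z 1 = 3 z$)
$S = 153$ ($S = 45 + 3 \cdot 6^{2} = 45 + 3 \cdot 36 = 45 + 108 = 153$)
$\left(\left(-5\right) 4 - 1\right) \left(S + 108\right) = \left(\left(-5\right) 4 - 1\right) \left(153 + 108\right) = \left(-20 - 1\right) 261 = \left(-21\right) 261 = -5481$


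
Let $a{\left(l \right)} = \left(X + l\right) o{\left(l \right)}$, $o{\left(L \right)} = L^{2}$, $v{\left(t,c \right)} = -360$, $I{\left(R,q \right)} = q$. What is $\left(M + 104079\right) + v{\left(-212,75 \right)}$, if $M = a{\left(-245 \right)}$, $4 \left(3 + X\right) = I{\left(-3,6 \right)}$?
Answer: $- \frac{29384887}{2} \approx -1.4692 \cdot 10^{7}$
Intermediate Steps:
$X = - \frac{3}{2}$ ($X = -3 + \frac{1}{4} \cdot 6 = -3 + \frac{3}{2} = - \frac{3}{2} \approx -1.5$)
$a{\left(l \right)} = l^{2} \left(- \frac{3}{2} + l\right)$ ($a{\left(l \right)} = \left(- \frac{3}{2} + l\right) l^{2} = l^{2} \left(- \frac{3}{2} + l\right)$)
$M = - \frac{29592325}{2}$ ($M = \left(-245\right)^{2} \left(- \frac{3}{2} - 245\right) = 60025 \left(- \frac{493}{2}\right) = - \frac{29592325}{2} \approx -1.4796 \cdot 10^{7}$)
$\left(M + 104079\right) + v{\left(-212,75 \right)} = \left(- \frac{29592325}{2} + 104079\right) - 360 = - \frac{29384167}{2} - 360 = - \frac{29384887}{2}$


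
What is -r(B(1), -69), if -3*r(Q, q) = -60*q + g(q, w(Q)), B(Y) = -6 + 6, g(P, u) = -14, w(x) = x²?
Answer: 4126/3 ≈ 1375.3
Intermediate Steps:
B(Y) = 0
r(Q, q) = 14/3 + 20*q (r(Q, q) = -(-60*q - 14)/3 = -(-14 - 60*q)/3 = 14/3 + 20*q)
-r(B(1), -69) = -(14/3 + 20*(-69)) = -(14/3 - 1380) = -1*(-4126/3) = 4126/3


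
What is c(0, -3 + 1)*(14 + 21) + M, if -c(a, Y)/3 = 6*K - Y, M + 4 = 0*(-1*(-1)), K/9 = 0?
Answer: -214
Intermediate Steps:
K = 0 (K = 9*0 = 0)
M = -4 (M = -4 + 0*(-1*(-1)) = -4 + 0*1 = -4 + 0 = -4)
c(a, Y) = 3*Y (c(a, Y) = -3*(6*0 - Y) = -3*(0 - Y) = -(-3)*Y = 3*Y)
c(0, -3 + 1)*(14 + 21) + M = (3*(-3 + 1))*(14 + 21) - 4 = (3*(-2))*35 - 4 = -6*35 - 4 = -210 - 4 = -214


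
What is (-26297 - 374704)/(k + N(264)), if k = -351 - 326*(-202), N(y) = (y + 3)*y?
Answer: -401001/135989 ≈ -2.9488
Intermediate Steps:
N(y) = y*(3 + y) (N(y) = (3 + y)*y = y*(3 + y))
k = 65501 (k = -351 + 65852 = 65501)
(-26297 - 374704)/(k + N(264)) = (-26297 - 374704)/(65501 + 264*(3 + 264)) = -401001/(65501 + 264*267) = -401001/(65501 + 70488) = -401001/135989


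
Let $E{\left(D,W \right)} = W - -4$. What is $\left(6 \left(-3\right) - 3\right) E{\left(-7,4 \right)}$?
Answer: $-168$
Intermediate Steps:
$E{\left(D,W \right)} = 4 + W$ ($E{\left(D,W \right)} = W + 4 = 4 + W$)
$\left(6 \left(-3\right) - 3\right) E{\left(-7,4 \right)} = \left(6 \left(-3\right) - 3\right) \left(4 + 4\right) = \left(-18 - 3\right) 8 = \left(-21\right) 8 = -168$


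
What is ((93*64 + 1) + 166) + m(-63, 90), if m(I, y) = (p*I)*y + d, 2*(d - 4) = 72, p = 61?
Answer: -339711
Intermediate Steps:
d = 40 (d = 4 + (½)*72 = 4 + 36 = 40)
m(I, y) = 40 + 61*I*y (m(I, y) = (61*I)*y + 40 = 61*I*y + 40 = 40 + 61*I*y)
((93*64 + 1) + 166) + m(-63, 90) = ((93*64 + 1) + 166) + (40 + 61*(-63)*90) = ((5952 + 1) + 166) + (40 - 345870) = (5953 + 166) - 345830 = 6119 - 345830 = -339711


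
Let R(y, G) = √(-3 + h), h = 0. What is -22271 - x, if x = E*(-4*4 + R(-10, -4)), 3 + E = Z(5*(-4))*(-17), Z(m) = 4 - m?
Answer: -28847 + 411*I*√3 ≈ -28847.0 + 711.87*I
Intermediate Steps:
R(y, G) = I*√3 (R(y, G) = √(-3 + 0) = √(-3) = I*√3)
E = -411 (E = -3 + (4 - 5*(-4))*(-17) = -3 + (4 - 1*(-20))*(-17) = -3 + (4 + 20)*(-17) = -3 + 24*(-17) = -3 - 408 = -411)
x = 6576 - 411*I*√3 (x = -411*(-4*4 + I*√3) = -411*(-16 + I*√3) = 6576 - 411*I*√3 ≈ 6576.0 - 711.87*I)
-22271 - x = -22271 - (6576 - 411*I*√3) = -22271 + (-6576 + 411*I*√3) = -28847 + 411*I*√3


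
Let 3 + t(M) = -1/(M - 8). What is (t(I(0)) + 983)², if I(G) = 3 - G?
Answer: 24019801/25 ≈ 9.6079e+5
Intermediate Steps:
t(M) = -3 - 1/(-8 + M) (t(M) = -3 - 1/(M - 8) = -3 - 1/(-8 + M))
(t(I(0)) + 983)² = ((23 - 3*(3 - 1*0))/(-8 + (3 - 1*0)) + 983)² = ((23 - 3*(3 + 0))/(-8 + (3 + 0)) + 983)² = ((23 - 3*3)/(-8 + 3) + 983)² = ((23 - 9)/(-5) + 983)² = (-⅕*14 + 983)² = (-14/5 + 983)² = (4901/5)² = 24019801/25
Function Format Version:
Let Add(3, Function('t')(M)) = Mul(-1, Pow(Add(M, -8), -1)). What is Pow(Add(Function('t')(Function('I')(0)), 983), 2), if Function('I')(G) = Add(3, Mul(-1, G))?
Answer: Rational(24019801, 25) ≈ 9.6079e+5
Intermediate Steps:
Function('t')(M) = Add(-3, Mul(-1, Pow(Add(-8, M), -1))) (Function('t')(M) = Add(-3, Mul(-1, Pow(Add(M, -8), -1))) = Add(-3, Mul(-1, Pow(Add(-8, M), -1))))
Pow(Add(Function('t')(Function('I')(0)), 983), 2) = Pow(Add(Mul(Pow(Add(-8, Add(3, Mul(-1, 0))), -1), Add(23, Mul(-3, Add(3, Mul(-1, 0))))), 983), 2) = Pow(Add(Mul(Pow(Add(-8, Add(3, 0)), -1), Add(23, Mul(-3, Add(3, 0)))), 983), 2) = Pow(Add(Mul(Pow(Add(-8, 3), -1), Add(23, Mul(-3, 3))), 983), 2) = Pow(Add(Mul(Pow(-5, -1), Add(23, -9)), 983), 2) = Pow(Add(Mul(Rational(-1, 5), 14), 983), 2) = Pow(Add(Rational(-14, 5), 983), 2) = Pow(Rational(4901, 5), 2) = Rational(24019801, 25)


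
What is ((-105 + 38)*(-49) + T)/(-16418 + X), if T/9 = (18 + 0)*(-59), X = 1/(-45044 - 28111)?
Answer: 459047625/1201058791 ≈ 0.38220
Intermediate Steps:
X = -1/73155 (X = 1/(-73155) = -1/73155 ≈ -1.3670e-5)
T = -9558 (T = 9*((18 + 0)*(-59)) = 9*(18*(-59)) = 9*(-1062) = -9558)
((-105 + 38)*(-49) + T)/(-16418 + X) = ((-105 + 38)*(-49) - 9558)/(-16418 - 1/73155) = (-67*(-49) - 9558)/(-1201058791/73155) = (3283 - 9558)*(-73155/1201058791) = -6275*(-73155/1201058791) = 459047625/1201058791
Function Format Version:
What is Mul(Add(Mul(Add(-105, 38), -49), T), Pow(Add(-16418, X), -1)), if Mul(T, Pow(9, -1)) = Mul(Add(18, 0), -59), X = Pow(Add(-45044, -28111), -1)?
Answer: Rational(459047625, 1201058791) ≈ 0.38220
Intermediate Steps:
X = Rational(-1, 73155) (X = Pow(-73155, -1) = Rational(-1, 73155) ≈ -1.3670e-5)
T = -9558 (T = Mul(9, Mul(Add(18, 0), -59)) = Mul(9, Mul(18, -59)) = Mul(9, -1062) = -9558)
Mul(Add(Mul(Add(-105, 38), -49), T), Pow(Add(-16418, X), -1)) = Mul(Add(Mul(Add(-105, 38), -49), -9558), Pow(Add(-16418, Rational(-1, 73155)), -1)) = Mul(Add(Mul(-67, -49), -9558), Pow(Rational(-1201058791, 73155), -1)) = Mul(Add(3283, -9558), Rational(-73155, 1201058791)) = Mul(-6275, Rational(-73155, 1201058791)) = Rational(459047625, 1201058791)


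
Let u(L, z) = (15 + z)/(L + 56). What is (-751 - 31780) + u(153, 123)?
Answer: -6798841/209 ≈ -32530.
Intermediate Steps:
u(L, z) = (15 + z)/(56 + L)
(-751 - 31780) + u(153, 123) = (-751 - 31780) + (15 + 123)/(56 + 153) = -32531 + 138/209 = -6798841/209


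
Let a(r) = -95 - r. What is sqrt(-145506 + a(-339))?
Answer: I*sqrt(145262) ≈ 381.13*I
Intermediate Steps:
sqrt(-145506 + a(-339)) = sqrt(-145506 + (-95 - 1*(-339))) = sqrt(-145506 + (-95 + 339)) = sqrt(-145506 + 244) = sqrt(-145262) = I*sqrt(145262)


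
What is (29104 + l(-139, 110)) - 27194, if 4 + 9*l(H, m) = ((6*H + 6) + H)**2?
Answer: 317425/3 ≈ 1.0581e+5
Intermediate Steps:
l(H, m) = -4/9 + (6 + 7*H)**2/9 (l(H, m) = -4/9 + ((6*H + 6) + H)**2/9 = -4/9 + ((6 + 6*H) + H)**2/9 = -4/9 + (6 + 7*H)**2/9)
(29104 + l(-139, 110)) - 27194 = (29104 + (-4/9 + (6 + 7*(-139))**2/9)) - 27194 = (29104 + (-4/9 + (6 - 973)**2/9)) - 27194 = (29104 + (-4/9 + (1/9)*(-967)**2)) - 27194 = (29104 + (-4/9 + (1/9)*935089)) - 27194 = (29104 + (-4/9 + 935089/9)) - 27194 = (29104 + 311695/3) - 27194 = 399007/3 - 27194 = 317425/3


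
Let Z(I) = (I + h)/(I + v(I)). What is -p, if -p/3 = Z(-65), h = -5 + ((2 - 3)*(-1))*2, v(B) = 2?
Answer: 68/21 ≈ 3.2381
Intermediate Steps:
h = -3 (h = -5 - 1*(-1)*2 = -5 + 1*2 = -5 + 2 = -3)
Z(I) = (-3 + I)/(2 + I) (Z(I) = (I - 3)/(I + 2) = (-3 + I)/(2 + I))
p = -68/21 (p = -3*(-3 - 65)/(2 - 65) = -3*(-68)/(-63) = -(-1)*(-68)/21 = -3*68/63 = -68/21 ≈ -3.2381)
-p = -1*(-68/21) = 68/21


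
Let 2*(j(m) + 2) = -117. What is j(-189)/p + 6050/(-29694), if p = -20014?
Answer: -119288213/594295716 ≈ -0.20072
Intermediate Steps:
j(m) = -121/2 (j(m) = -2 + (½)*(-117) = -2 - 117/2 = -121/2)
j(-189)/p + 6050/(-29694) = -121/2/(-20014) + 6050/(-29694) = -121/2*(-1/20014) + 6050*(-1/29694) = 121/40028 - 3025/14847 = -119288213/594295716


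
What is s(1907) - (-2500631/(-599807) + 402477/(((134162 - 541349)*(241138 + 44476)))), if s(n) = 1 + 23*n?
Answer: 44338702896444070397/1010964335034654 ≈ 43858.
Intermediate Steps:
s(1907) - (-2500631/(-599807) + 402477/(((134162 - 541349)*(241138 + 44476)))) = (1 + 23*1907) - (-2500631/(-599807) + 402477/(((134162 - 541349)*(241138 + 44476)))) = (1 + 43861) - (-2500631*(-1/599807) + 402477/((-407187*285614))) = 43862 - (2500631/599807 + 402477/(-116298307818)) = 43862 - (2500631/599807 + 402477*(-1/116298307818)) = 43862 - (2500631/599807 - 5833/1685482722) = 43862 - 1*4214766845923351/1010964335034654 = 43862 - 4214766845923351/1010964335034654 = 44338702896444070397/1010964335034654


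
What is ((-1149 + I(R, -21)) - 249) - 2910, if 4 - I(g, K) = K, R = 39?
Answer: -4283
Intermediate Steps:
I(g, K) = 4 - K
((-1149 + I(R, -21)) - 249) - 2910 = ((-1149 + (4 - 1*(-21))) - 249) - 2910 = ((-1149 + (4 + 21)) - 249) - 2910 = ((-1149 + 25) - 249) - 2910 = (-1124 - 249) - 2910 = -1373 - 2910 = -4283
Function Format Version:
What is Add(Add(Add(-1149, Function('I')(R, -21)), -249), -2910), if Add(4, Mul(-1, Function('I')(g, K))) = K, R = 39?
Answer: -4283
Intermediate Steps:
Function('I')(g, K) = Add(4, Mul(-1, K))
Add(Add(Add(-1149, Function('I')(R, -21)), -249), -2910) = Add(Add(Add(-1149, Add(4, Mul(-1, -21))), -249), -2910) = Add(Add(Add(-1149, Add(4, 21)), -249), -2910) = Add(Add(Add(-1149, 25), -249), -2910) = Add(Add(-1124, -249), -2910) = Add(-1373, -2910) = -4283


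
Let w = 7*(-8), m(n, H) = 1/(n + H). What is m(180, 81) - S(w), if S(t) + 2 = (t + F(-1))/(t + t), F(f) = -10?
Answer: 20675/14616 ≈ 1.4145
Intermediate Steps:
m(n, H) = 1/(H + n)
w = -56
S(t) = -2 + (-10 + t)/(2*t) (S(t) = -2 + (t - 10)/(t + t) = -2 + (-10 + t)/((2*t)) = -2 + (-10 + t)*(1/(2*t)) = -2 + (-10 + t)/(2*t))
m(180, 81) - S(w) = 1/(81 + 180) - (-3/2 - 5/(-56)) = 1/261 - (-3/2 - 5*(-1/56)) = 1/261 - (-3/2 + 5/56) = 1/261 - 1*(-79/56) = 1/261 + 79/56 = 20675/14616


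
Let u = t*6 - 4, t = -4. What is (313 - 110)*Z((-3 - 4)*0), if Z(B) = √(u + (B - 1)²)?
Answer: 609*I*√3 ≈ 1054.8*I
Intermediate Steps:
u = -28 (u = -4*6 - 4 = -24 - 4 = -28)
Z(B) = √(-28 + (-1 + B)²) (Z(B) = √(-28 + (B - 1)²) = √(-28 + (-1 + B)²))
(313 - 110)*Z((-3 - 4)*0) = (313 - 110)*√(-28 + (-1 + (-3 - 4)*0)²) = 203*√(-28 + (-1 - 7*0)²) = 203*√(-28 + (-1 + 0)²) = 203*√(-28 + (-1)²) = 203*√(-28 + 1) = 203*√(-27) = 203*(3*I*√3) = 609*I*√3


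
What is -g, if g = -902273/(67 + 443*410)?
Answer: 902273/181697 ≈ 4.9658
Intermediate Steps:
g = -902273/181697 (g = -902273/(67 + 181630) = -902273/181697 ≈ -4.9658)
-g = -1*(-902273/181697) = 902273/181697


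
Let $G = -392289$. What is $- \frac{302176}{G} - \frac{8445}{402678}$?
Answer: $\frac{13151860747}{17551794438} \approx 0.74932$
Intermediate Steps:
$- \frac{302176}{G} - \frac{8445}{402678} = - \frac{302176}{-392289} - \frac{8445}{402678} = \left(-302176\right) \left(- \frac{1}{392289}\right) - \frac{2815}{134226} = \frac{302176}{392289} - \frac{2815}{134226} = \frac{13151860747}{17551794438}$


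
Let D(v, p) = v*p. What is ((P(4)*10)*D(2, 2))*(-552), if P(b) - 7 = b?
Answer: -242880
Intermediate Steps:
P(b) = 7 + b
D(v, p) = p*v
((P(4)*10)*D(2, 2))*(-552) = (((7 + 4)*10)*(2*2))*(-552) = ((11*10)*4)*(-552) = (110*4)*(-552) = 440*(-552) = -242880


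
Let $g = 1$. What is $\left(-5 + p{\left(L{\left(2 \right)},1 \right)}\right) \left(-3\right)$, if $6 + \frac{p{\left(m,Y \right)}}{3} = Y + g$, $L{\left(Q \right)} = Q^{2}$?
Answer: $51$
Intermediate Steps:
$p{\left(m,Y \right)} = -15 + 3 Y$ ($p{\left(m,Y \right)} = -18 + 3 \left(Y + 1\right) = -18 + 3 \left(1 + Y\right) = -18 + \left(3 + 3 Y\right) = -15 + 3 Y$)
$\left(-5 + p{\left(L{\left(2 \right)},1 \right)}\right) \left(-3\right) = \left(-5 + \left(-15 + 3 \cdot 1\right)\right) \left(-3\right) = \left(-5 + \left(-15 + 3\right)\right) \left(-3\right) = \left(-5 - 12\right) \left(-3\right) = \left(-17\right) \left(-3\right) = 51$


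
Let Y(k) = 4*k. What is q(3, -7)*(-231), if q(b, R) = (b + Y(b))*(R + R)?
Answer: 48510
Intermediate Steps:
q(b, R) = 10*R*b (q(b, R) = (b + 4*b)*(R + R) = (5*b)*(2*R) = 10*R*b)
q(3, -7)*(-231) = (10*(-7)*3)*(-231) = -210*(-231) = 48510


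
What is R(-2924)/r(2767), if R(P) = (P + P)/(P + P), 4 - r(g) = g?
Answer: -1/2763 ≈ -0.00036193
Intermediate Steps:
r(g) = 4 - g
R(P) = 1 (R(P) = (2*P)/((2*P)) = (2*P)*(1/(2*P)) = 1)
R(-2924)/r(2767) = 1/(4 - 1*2767) = 1/(4 - 2767) = 1/(-2763) = 1*(-1/2763) = -1/2763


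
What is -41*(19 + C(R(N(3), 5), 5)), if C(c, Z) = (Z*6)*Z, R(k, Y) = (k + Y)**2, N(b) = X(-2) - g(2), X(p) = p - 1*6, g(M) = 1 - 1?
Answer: -6929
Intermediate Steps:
g(M) = 0
X(p) = -6 + p (X(p) = p - 6 = -6 + p)
N(b) = -8 (N(b) = (-6 - 2) - 1*0 = -8 + 0 = -8)
R(k, Y) = (Y + k)**2
C(c, Z) = 6*Z**2 (C(c, Z) = (6*Z)*Z = 6*Z**2)
-41*(19 + C(R(N(3), 5), 5)) = -41*(19 + 6*5**2) = -41*(19 + 6*25) = -41*(19 + 150) = -41*169 = -6929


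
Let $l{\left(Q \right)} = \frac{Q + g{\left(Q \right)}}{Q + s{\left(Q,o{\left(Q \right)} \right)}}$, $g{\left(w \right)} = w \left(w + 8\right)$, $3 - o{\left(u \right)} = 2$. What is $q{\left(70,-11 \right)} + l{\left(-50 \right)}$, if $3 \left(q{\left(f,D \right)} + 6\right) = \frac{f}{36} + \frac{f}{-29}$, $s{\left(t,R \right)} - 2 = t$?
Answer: $- \frac{2077559}{76734} \approx -27.075$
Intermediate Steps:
$o{\left(u \right)} = 1$ ($o{\left(u \right)} = 3 - 2 = 1$)
$s{\left(t,R \right)} = 2 + t$
$g{\left(w \right)} = w \left(8 + w\right)$
$q{\left(f,D \right)} = -6 - \frac{7 f}{3132}$ ($q{\left(f,D \right)} = -6 + \frac{\frac{f}{36} + \frac{f}{-29}}{3} = -6 + \frac{f \frac{1}{36} + f \left(- \frac{1}{29}\right)}{3} = -6 + \frac{\frac{f}{36} - \frac{f}{29}}{3} = -6 + \frac{\left(- \frac{7}{1044}\right) f}{3} = -6 - \frac{7 f}{3132}$)
$l{\left(Q \right)} = \frac{Q + Q \left(8 + Q\right)}{2 + 2 Q}$ ($l{\left(Q \right)} = \frac{Q + Q \left(8 + Q\right)}{Q + \left(2 + Q\right)} = \frac{Q + Q \left(8 + Q\right)}{2 + 2 Q}$)
$q{\left(70,-11 \right)} + l{\left(-50 \right)} = \left(-6 - \frac{245}{1566}\right) + \frac{1}{2} \left(-50\right) \frac{1}{1 - 50} \left(9 - 50\right) = \left(-6 - \frac{245}{1566}\right) + \frac{1}{2} \left(-50\right) \frac{1}{-49} \left(-41\right) = - \frac{9641}{1566} + \frac{1}{2} \left(-50\right) \left(- \frac{1}{49}\right) \left(-41\right) = - \frac{9641}{1566} - \frac{1025}{49} = - \frac{2077559}{76734}$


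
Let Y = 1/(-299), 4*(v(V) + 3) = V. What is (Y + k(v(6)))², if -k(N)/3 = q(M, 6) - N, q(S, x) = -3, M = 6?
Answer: 7230721/357604 ≈ 20.220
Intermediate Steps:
v(V) = -3 + V/4
Y = -1/299 ≈ -0.0033445
k(N) = 9 + 3*N (k(N) = -3*(-3 - N) = 9 + 3*N)
(Y + k(v(6)))² = (-1/299 + (9 + 3*(-3 + (¼)*6)))² = (-1/299 + (9 + 3*(-3 + 3/2)))² = (-1/299 + (9 + 3*(-3/2)))² = (-1/299 + (9 - 9/2))² = (-1/299 + 9/2)² = (2689/598)² = 7230721/357604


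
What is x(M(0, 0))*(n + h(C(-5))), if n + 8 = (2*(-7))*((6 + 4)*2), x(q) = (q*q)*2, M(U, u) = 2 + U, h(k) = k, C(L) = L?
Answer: -2344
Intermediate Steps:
x(q) = 2*q² (x(q) = q²*2 = 2*q²)
n = -288 (n = -8 + (2*(-7))*((6 + 4)*2) = -8 - 140*2 = -8 - 14*20 = -8 - 280 = -288)
x(M(0, 0))*(n + h(C(-5))) = (2*(2 + 0)²)*(-288 - 5) = (2*2²)*(-293) = (2*4)*(-293) = 8*(-293) = -2344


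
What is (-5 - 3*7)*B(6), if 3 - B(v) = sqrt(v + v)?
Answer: -78 + 52*sqrt(3) ≈ 12.067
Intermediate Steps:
B(v) = 3 - sqrt(2)*sqrt(v) (B(v) = 3 - sqrt(v + v) = 3 - sqrt(2*v) = 3 - sqrt(2)*sqrt(v))
(-5 - 3*7)*B(6) = (-5 - 3*7)*(3 - sqrt(2)*sqrt(6)) = (-5 - 21)*(3 - 2*sqrt(3)) = -26*(3 - 2*sqrt(3)) = -78 + 52*sqrt(3)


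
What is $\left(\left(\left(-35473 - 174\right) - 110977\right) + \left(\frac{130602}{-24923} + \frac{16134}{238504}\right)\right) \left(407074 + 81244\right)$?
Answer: $- \frac{106404283173469938953}{1486058798} \approx -7.1602 \cdot 10^{10}$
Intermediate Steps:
$\left(\left(\left(-35473 - 174\right) - 110977\right) + \left(\frac{130602}{-24923} + \frac{16134}{238504}\right)\right) \left(407074 + 81244\right) = \left(\left(\left(-35473 + \left(0 - 174\right)\right) - 110977\right) + \left(130602 \left(- \frac{1}{24923}\right) + 16134 \cdot \frac{1}{238504}\right)\right) 488318 = \left(\left(\left(-35473 - 174\right) - 110977\right) + \left(- \frac{130602}{24923} + \frac{8067}{119252}\right)\right) 488318 = \left(\left(-35647 - 110977\right) - \frac{15373495863}{2972117596}\right) 488318 = \left(-146624 - \frac{15373495863}{2972117596}\right) 488318 = \left(- \frac{435799143891767}{2972117596}\right) 488318 = - \frac{106404283173469938953}{1486058798}$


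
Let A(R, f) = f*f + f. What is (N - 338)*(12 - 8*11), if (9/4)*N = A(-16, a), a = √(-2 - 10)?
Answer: 78280/3 - 608*I*√3/9 ≈ 26093.0 - 117.01*I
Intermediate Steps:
a = 2*I*√3 (a = √(-12) = 2*I*√3 ≈ 3.4641*I)
A(R, f) = f + f² (A(R, f) = f² + f = f + f²)
N = 8*I*√3*(1 + 2*I*√3)/9 (N = 4*((2*I*√3)*(1 + 2*I*√3))/9 = 4*(2*I*√3*(1 + 2*I*√3))/9 = 8*I*√3*(1 + 2*I*√3)/9 ≈ -5.3333 + 1.5396*I)
(N - 338)*(12 - 8*11) = ((-16/3 + 8*I*√3/9) - 338)*(12 - 8*11) = (-1030/3 + 8*I*√3/9)*(12 - 88) = (-1030/3 + 8*I*√3/9)*(-76) = 78280/3 - 608*I*√3/9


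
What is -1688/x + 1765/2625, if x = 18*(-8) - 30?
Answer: 157937/15225 ≈ 10.374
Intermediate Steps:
x = -174 (x = -144 - 30 = -174)
-1688/x + 1765/2625 = -1688/(-174) + 1765/2625 = -1688*(-1/174) + 1765*(1/2625) = 844/87 + 353/525 = 157937/15225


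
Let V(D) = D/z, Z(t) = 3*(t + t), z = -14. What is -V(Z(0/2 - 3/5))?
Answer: -9/35 ≈ -0.25714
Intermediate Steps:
Z(t) = 6*t (Z(t) = 3*(2*t) = 6*t)
V(D) = -D/14 (V(D) = D/(-14) = D*(-1/14) = -D/14)
-V(Z(0/2 - 3/5)) = -(-1)*6*(0/2 - 3/5)/14 = -(-1)*6*(0*(½) - 3*⅕)/14 = -(-1)*6*(0 - ⅗)/14 = -(-1)*6*(-⅗)/14 = -(-1)*(-18)/(14*5) = -1*9/35 = -9/35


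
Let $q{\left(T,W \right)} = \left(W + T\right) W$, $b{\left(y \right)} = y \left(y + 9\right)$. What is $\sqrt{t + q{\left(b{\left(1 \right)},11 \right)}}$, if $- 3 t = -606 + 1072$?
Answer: $\frac{\sqrt{681}}{3} \approx 8.6987$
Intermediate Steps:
$b{\left(y \right)} = y \left(9 + y\right)$
$q{\left(T,W \right)} = W \left(T + W\right)$ ($q{\left(T,W \right)} = \left(T + W\right) W = W \left(T + W\right)$)
$t = - \frac{466}{3}$ ($t = - \frac{-606 + 1072}{3} = \left(- \frac{1}{3}\right) 466 = - \frac{466}{3} \approx -155.33$)
$\sqrt{t + q{\left(b{\left(1 \right)},11 \right)}} = \sqrt{- \frac{466}{3} + 11 \left(1 \left(9 + 1\right) + 11\right)} = \sqrt{- \frac{466}{3} + 11 \left(1 \cdot 10 + 11\right)} = \sqrt{- \frac{466}{3} + 11 \left(10 + 11\right)} = \sqrt{- \frac{466}{3} + 11 \cdot 21} = \sqrt{- \frac{466}{3} + 231} = \sqrt{\frac{227}{3}} = \frac{\sqrt{681}}{3}$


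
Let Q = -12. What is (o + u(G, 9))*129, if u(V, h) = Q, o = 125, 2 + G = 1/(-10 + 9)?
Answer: 14577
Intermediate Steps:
G = -3 (G = -2 + 1/(-10 + 9) = -2 + 1/(-1) = -2 - 1 = -3)
u(V, h) = -12
(o + u(G, 9))*129 = (125 - 12)*129 = 113*129 = 14577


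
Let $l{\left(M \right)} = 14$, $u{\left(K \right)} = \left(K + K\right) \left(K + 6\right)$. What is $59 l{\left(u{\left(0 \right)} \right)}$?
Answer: $826$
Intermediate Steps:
$u{\left(K \right)} = 2 K \left(6 + K\right)$
$59 l{\left(u{\left(0 \right)} \right)} = 59 \cdot 14 = 826$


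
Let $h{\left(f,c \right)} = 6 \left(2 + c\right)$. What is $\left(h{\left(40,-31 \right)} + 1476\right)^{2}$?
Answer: $1695204$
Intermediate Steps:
$h{\left(f,c \right)} = 12 + 6 c$
$\left(h{\left(40,-31 \right)} + 1476\right)^{2} = \left(\left(12 + 6 \left(-31\right)\right) + 1476\right)^{2} = \left(\left(12 - 186\right) + 1476\right)^{2} = \left(-174 + 1476\right)^{2} = 1302^{2} = 1695204$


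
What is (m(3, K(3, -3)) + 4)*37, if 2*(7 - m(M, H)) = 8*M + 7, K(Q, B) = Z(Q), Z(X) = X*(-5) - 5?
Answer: -333/2 ≈ -166.50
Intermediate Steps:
Z(X) = -5 - 5*X (Z(X) = -5*X - 5 = -5 - 5*X)
K(Q, B) = -5 - 5*Q
m(M, H) = 7/2 - 4*M (m(M, H) = 7 - (8*M + 7)/2 = 7 - (7 + 8*M)/2 = 7 + (-7/2 - 4*M) = 7/2 - 4*M)
(m(3, K(3, -3)) + 4)*37 = ((7/2 - 4*3) + 4)*37 = ((7/2 - 12) + 4)*37 = (-17/2 + 4)*37 = -9/2*37 = -333/2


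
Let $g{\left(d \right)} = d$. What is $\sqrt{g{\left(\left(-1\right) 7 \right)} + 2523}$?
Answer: $2 \sqrt{629} \approx 50.16$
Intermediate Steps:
$\sqrt{g{\left(\left(-1\right) 7 \right)} + 2523} = \sqrt{\left(-1\right) 7 + 2523} = \sqrt{-7 + 2523} = \sqrt{2516} = 2 \sqrt{629}$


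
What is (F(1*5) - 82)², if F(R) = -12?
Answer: 8836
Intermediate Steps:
(F(1*5) - 82)² = (-12 - 82)² = (-94)² = 8836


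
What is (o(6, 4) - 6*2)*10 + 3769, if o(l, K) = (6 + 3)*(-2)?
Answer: 3469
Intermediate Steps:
o(l, K) = -18 (o(l, K) = 9*(-2) = -18)
(o(6, 4) - 6*2)*10 + 3769 = (-18 - 6*2)*10 + 3769 = (-18 - 12)*10 + 3769 = -30*10 + 3769 = -300 + 3769 = 3469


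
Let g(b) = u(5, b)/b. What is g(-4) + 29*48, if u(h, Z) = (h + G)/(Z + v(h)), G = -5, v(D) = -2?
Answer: 1392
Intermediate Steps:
u(h, Z) = (-5 + h)/(-2 + Z) (u(h, Z) = (h - 5)/(Z - 2) = (-5 + h)/(-2 + Z))
g(b) = 0 (g(b) = ((-5 + 5)/(-2 + b))/b = (0/(-2 + b))/b = 0/b = 0)
g(-4) + 29*48 = 0 + 29*48 = 0 + 1392 = 1392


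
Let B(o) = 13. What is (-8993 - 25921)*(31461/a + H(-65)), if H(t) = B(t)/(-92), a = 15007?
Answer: -2048784639/30014 ≈ -68261.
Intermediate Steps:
H(t) = -13/92 (H(t) = 13/(-92) = 13*(-1/92) = -13/92)
(-8993 - 25921)*(31461/a + H(-65)) = (-8993 - 25921)*(31461/15007 - 13/92) = -34914*(31461*(1/15007) - 13/92) = -34914*(31461/15007 - 13/92) = -34914*2699321/1380644 = -2048784639/30014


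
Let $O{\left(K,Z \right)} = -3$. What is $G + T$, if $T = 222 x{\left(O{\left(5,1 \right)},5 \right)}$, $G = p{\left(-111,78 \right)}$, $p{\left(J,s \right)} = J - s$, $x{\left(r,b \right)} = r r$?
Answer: $1809$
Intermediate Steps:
$x{\left(r,b \right)} = r^{2}$
$G = -189$ ($G = -111 - 78 = -189$)
$T = 1998$ ($T = 222 \left(-3\right)^{2} = 222 \cdot 9 = 1998$)
$G + T = -189 + 1998 = 1809$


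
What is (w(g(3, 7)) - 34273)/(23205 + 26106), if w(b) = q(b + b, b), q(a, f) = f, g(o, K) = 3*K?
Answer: -34252/49311 ≈ -0.69461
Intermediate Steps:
w(b) = b
(w(g(3, 7)) - 34273)/(23205 + 26106) = (3*7 - 34273)/(23205 + 26106) = (21 - 34273)/49311 = -34252*1/49311 = -34252/49311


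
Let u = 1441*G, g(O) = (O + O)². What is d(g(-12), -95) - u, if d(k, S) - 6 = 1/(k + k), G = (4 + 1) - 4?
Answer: -1653119/1152 ≈ -1435.0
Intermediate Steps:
G = 1 (G = 5 - 4 = 1)
g(O) = 4*O² (g(O) = (2*O)² = 4*O²)
d(k, S) = 6 + 1/(2*k) (d(k, S) = 6 + 1/(k + k) = 6 + 1/(2*k))
u = 1441 (u = 1441*1 = 1441)
d(g(-12), -95) - u = (6 + 1/(2*((4*(-12)²)))) - 1*1441 = (6 + 1/(2*((4*144)))) - 1441 = (6 + (½)/576) - 1441 = (6 + (½)*(1/576)) - 1441 = (6 + 1/1152) - 1441 = 6913/1152 - 1441 = -1653119/1152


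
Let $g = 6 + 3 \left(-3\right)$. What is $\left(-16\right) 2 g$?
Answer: $96$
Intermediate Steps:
$g = -3$ ($g = 6 - 9 = -3$)
$\left(-16\right) 2 g = \left(-16\right) 2 \left(-3\right) = \left(-32\right) \left(-3\right) = 96$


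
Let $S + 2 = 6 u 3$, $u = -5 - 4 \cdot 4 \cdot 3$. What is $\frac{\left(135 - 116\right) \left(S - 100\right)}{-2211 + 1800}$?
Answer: $\frac{6688}{137} \approx 48.818$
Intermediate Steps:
$u = -53$ ($u = -5 - 16 \cdot 3 = -5 - 48 = -53$)
$S = -956$ ($S = -2 + 6 \left(-53\right) 3 = -2 - 954 = -956$)
$\frac{\left(135 - 116\right) \left(S - 100\right)}{-2211 + 1800} = \frac{\left(135 - 116\right) \left(-956 - 100\right)}{-2211 + 1800} = \frac{19 \left(-1056\right)}{-411} = \left(-20064\right) \left(- \frac{1}{411}\right) = \frac{6688}{137}$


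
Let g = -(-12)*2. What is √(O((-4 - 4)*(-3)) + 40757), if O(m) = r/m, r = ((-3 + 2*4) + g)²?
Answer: √5874054/12 ≈ 201.97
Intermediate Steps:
g = 24 (g = -4*(-6) = 24)
r = 841 (r = ((-3 + 2*4) + 24)² = ((-3 + 8) + 24)² = (5 + 24)² = 29² = 841)
O(m) = 841/m
√(O((-4 - 4)*(-3)) + 40757) = √(841/(((-4 - 4)*(-3))) + 40757) = √(841/((-8*(-3))) + 40757) = √(841/24 + 40757) = √(979009/24) = √5874054/12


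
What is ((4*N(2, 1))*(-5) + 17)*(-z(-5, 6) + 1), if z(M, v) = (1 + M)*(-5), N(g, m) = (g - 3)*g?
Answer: -1083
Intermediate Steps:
N(g, m) = g*(-3 + g) (N(g, m) = (-3 + g)*g = g*(-3 + g))
z(M, v) = -5 - 5*M
((4*N(2, 1))*(-5) + 17)*(-z(-5, 6) + 1) = ((4*(2*(-3 + 2)))*(-5) + 17)*(-(-5 - 5*(-5)) + 1) = ((4*(2*(-1)))*(-5) + 17)*(-(-5 + 25) + 1) = ((4*(-2))*(-5) + 17)*(-1*20 + 1) = (-8*(-5) + 17)*(-20 + 1) = (40 + 17)*(-19) = 57*(-19) = -1083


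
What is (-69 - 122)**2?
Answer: 36481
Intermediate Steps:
(-69 - 122)**2 = (-191)**2 = 36481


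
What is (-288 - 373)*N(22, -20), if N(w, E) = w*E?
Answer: 290840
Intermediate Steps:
N(w, E) = E*w
(-288 - 373)*N(22, -20) = (-288 - 373)*(-20*22) = -661*(-440) = 290840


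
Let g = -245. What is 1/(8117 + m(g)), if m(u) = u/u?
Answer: 1/8118 ≈ 0.00012318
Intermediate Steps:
m(u) = 1
1/(8117 + m(g)) = 1/(8117 + 1) = 1/8118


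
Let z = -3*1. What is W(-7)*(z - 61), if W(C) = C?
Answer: 448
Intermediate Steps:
z = -3
W(-7)*(z - 61) = -7*(-3 - 61) = -7*(-64) = 448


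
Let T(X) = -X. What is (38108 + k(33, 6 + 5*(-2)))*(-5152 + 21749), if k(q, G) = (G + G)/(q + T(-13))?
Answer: 14546938560/23 ≈ 6.3248e+8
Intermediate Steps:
k(q, G) = 2*G/(13 + q) (k(q, G) = (G + G)/(q - 1*(-13)) = (2*G)/(q + 13) = (2*G)/(13 + q) = 2*G/(13 + q))
(38108 + k(33, 6 + 5*(-2)))*(-5152 + 21749) = (38108 + 2*(6 + 5*(-2))/(13 + 33))*(-5152 + 21749) = (38108 + 2*(6 - 10)/46)*16597 = (38108 + 2*(-4)*(1/46))*16597 = (38108 - 4/23)*16597 = (876480/23)*16597 = 14546938560/23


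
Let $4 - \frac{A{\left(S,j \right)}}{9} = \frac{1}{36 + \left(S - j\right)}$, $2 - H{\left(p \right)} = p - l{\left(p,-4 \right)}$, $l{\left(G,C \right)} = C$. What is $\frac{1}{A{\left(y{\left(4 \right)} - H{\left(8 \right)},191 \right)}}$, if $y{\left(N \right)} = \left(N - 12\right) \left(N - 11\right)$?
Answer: $\frac{89}{3213} \approx 0.0277$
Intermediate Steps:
$y{\left(N \right)} = \left(-12 + N\right) \left(-11 + N\right)$
$H{\left(p \right)} = -2 - p$ ($H{\left(p \right)} = 2 - \left(p - -4\right) = 2 - \left(p + 4\right) = 2 - \left(4 + p\right) = -2 - p$)
$A{\left(S,j \right)} = 36 - \frac{9}{36 + S - j}$ ($A{\left(S,j \right)} = 36 - \frac{9}{36 + \left(S - j\right)} = 36 - \frac{9}{36 + S - j}$)
$\frac{1}{A{\left(y{\left(4 \right)} - H{\left(8 \right)},191 \right)}} = \frac{1}{9 \frac{1}{36 + \left(\left(132 + 4^{2} - 92\right) - \left(-2 - 8\right)\right) - 191} \left(143 - 764 + 4 \left(\left(132 + 4^{2} - 92\right) - \left(-2 - 8\right)\right)\right)} = \frac{1}{9 \frac{1}{36 + \left(\left(132 + 16 - 92\right) - \left(-2 - 8\right)\right) - 191} \left(143 - 764 + 4 \left(\left(132 + 16 - 92\right) - \left(-2 - 8\right)\right)\right)} = \frac{1}{9 \frac{1}{36 + \left(56 - -10\right) - 191} \left(143 - 764 + 4 \left(56 - -10\right)\right)} = \frac{1}{9 \frac{1}{36 + \left(56 + 10\right) - 191} \left(143 - 764 + 4 \left(56 + 10\right)\right)} = \frac{1}{9 \frac{1}{36 + 66 - 191} \left(143 - 764 + 4 \cdot 66\right)} = \frac{1}{9 \frac{1}{-89} \left(143 - 764 + 264\right)} = \frac{1}{9 \left(- \frac{1}{89}\right) \left(-357\right)} = \frac{1}{\frac{3213}{89}} = \frac{89}{3213}$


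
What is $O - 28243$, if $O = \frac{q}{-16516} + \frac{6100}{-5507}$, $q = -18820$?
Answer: $- \frac{642199992394}{22738403} \approx -28243.0$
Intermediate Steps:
$O = \frac{723535}{22738403}$ ($O = - \frac{18820}{-16516} + \frac{6100}{-5507} = \left(-18820\right) \left(- \frac{1}{16516}\right) + 6100 \left(- \frac{1}{5507}\right) = \frac{4705}{4129} - \frac{6100}{5507} = \frac{723535}{22738403} \approx 0.03182$)
$O - 28243 = \frac{723535}{22738403} - 28243 = - \frac{642199992394}{22738403}$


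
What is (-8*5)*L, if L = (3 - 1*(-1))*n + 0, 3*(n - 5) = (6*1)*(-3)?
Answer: 160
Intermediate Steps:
n = -1 (n = 5 + ((6*1)*(-3))/3 = 5 + (6*(-3))/3 = 5 + (⅓)*(-18) = 5 - 6 = -1)
L = -4 (L = (3 - 1*(-1))*(-1) + 0 = (3 + 1)*(-1) + 0 = 4*(-1) + 0 = -4 + 0 = -4)
(-8*5)*L = -8*5*(-4) = -40*(-4) = 160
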